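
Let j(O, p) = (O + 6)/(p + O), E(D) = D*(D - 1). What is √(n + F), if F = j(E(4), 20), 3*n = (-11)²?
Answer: √5889/12 ≈ 6.3950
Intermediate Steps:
E(D) = D*(-1 + D)
j(O, p) = (6 + O)/(O + p)
n = 121/3 (n = (⅓)*(-11)² = (⅓)*121 = 121/3 ≈ 40.333)
F = 9/16 (F = (6 + 4*(-1 + 4))/(4*(-1 + 4) + 20) = (6 + 4*3)/(4*3 + 20) = (6 + 12)/(12 + 20) = 18/32 = (1/32)*18 = 9/16 ≈ 0.56250)
√(n + F) = √(121/3 + 9/16) = √(1963/48) = √5889/12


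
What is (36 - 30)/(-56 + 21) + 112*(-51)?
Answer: -199926/35 ≈ -5712.2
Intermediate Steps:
(36 - 30)/(-56 + 21) + 112*(-51) = 6/(-35) - 5712 = 6*(-1/35) - 5712 = -6/35 - 5712 = -199926/35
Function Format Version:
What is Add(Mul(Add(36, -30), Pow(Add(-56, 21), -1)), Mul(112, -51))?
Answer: Rational(-199926, 35) ≈ -5712.2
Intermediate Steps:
Add(Mul(Add(36, -30), Pow(Add(-56, 21), -1)), Mul(112, -51)) = Add(Mul(6, Pow(-35, -1)), -5712) = Add(Mul(6, Rational(-1, 35)), -5712) = Add(Rational(-6, 35), -5712) = Rational(-199926, 35)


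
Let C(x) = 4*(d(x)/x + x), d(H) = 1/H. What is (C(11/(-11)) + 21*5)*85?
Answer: 8925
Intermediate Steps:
d(H) = 1/H
C(x) = 4*x + 4/x² (C(x) = 4*(1/(x*x) + x) = 4*(x⁻² + x) = 4*(x + x⁻²) = 4*x + 4/x²)
(C(11/(-11)) + 21*5)*85 = ((4*(11/(-11)) + 4/(11/(-11))²) + 21*5)*85 = ((4*(11*(-1/11)) + 4/(11*(-1/11))²) + 105)*85 = ((4*(-1) + 4/(-1)²) + 105)*85 = ((-4 + 4*1) + 105)*85 = ((-4 + 4) + 105)*85 = (0 + 105)*85 = 105*85 = 8925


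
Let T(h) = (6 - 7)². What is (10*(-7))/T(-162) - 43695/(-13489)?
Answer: -900535/13489 ≈ -66.761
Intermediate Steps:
T(h) = 1 (T(h) = (-1)² = 1)
(10*(-7))/T(-162) - 43695/(-13489) = (10*(-7))/1 - 43695/(-13489) = -70*1 - 43695*(-1/13489) = -70 + 43695/13489 = -900535/13489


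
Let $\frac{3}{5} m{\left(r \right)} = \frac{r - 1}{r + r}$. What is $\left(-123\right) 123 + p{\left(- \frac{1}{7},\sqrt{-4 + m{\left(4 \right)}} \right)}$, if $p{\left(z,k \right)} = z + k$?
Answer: $- \frac{105904}{7} + \frac{3 i \sqrt{6}}{4} \approx -15129.0 + 1.8371 i$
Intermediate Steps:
$m{\left(r \right)} = \frac{5 \left(-1 + r\right)}{6 r}$ ($m{\left(r \right)} = \frac{5 \frac{r - 1}{r + r}}{3} = \frac{5 \frac{-1 + r}{2 r}}{3} = \frac{5 \left(-1 + r\right)}{6 r}$)
$p{\left(z,k \right)} = k + z$
$\left(-123\right) 123 + p{\left(- \frac{1}{7},\sqrt{-4 + m{\left(4 \right)}} \right)} = \left(-123\right) 123 + \left(\sqrt{-4 + \frac{5 \left(-1 + 4\right)}{6 \cdot 4}} - \frac{1}{7}\right) = -15129 + \left(\sqrt{-4 + \frac{5}{6} \cdot \frac{1}{4} \cdot 3} - \frac{1}{7}\right) = -15129 - \left(\frac{1}{7} - \sqrt{-4 + \frac{5}{8}}\right) = -15129 - \left(\frac{1}{7} - \sqrt{- \frac{27}{8}}\right) = -15129 - \left(\frac{1}{7} - \frac{3 i \sqrt{6}}{4}\right) = - \frac{105904}{7} + \frac{3 i \sqrt{6}}{4}$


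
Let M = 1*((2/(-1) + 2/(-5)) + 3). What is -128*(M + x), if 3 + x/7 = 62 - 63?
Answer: 17536/5 ≈ 3507.2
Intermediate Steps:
x = -28 (x = -21 + 7*(62 - 63) = -21 + 7*(-1) = -21 - 7 = -28)
M = ⅗ (M = 1*((2*(-1) + 2*(-⅕)) + 3) = 1*((-2 - ⅖) + 3) = 1*(-12/5 + 3) = 1*(⅗) = ⅗ ≈ 0.60000)
-128*(M + x) = -128*(⅗ - 28) = -128*(-137/5) = 17536/5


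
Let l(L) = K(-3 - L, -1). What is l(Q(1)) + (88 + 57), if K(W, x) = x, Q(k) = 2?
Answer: 144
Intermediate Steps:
l(L) = -1
l(Q(1)) + (88 + 57) = -1 + (88 + 57) = -1 + 145 = 144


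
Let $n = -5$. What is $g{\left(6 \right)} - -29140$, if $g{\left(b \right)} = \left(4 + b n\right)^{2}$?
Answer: $29816$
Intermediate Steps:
$g{\left(b \right)} = \left(4 - 5 b\right)^{2}$ ($g{\left(b \right)} = \left(4 + b \left(-5\right)\right)^{2} = \left(4 - 5 b\right)^{2}$)
$g{\left(6 \right)} - -29140 = \left(4 - 30\right)^{2} - -29140 = \left(4 - 30\right)^{2} + 29140 = \left(-26\right)^{2} + 29140 = 676 + 29140 = 29816$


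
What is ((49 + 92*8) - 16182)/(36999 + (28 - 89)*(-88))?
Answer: -15397/42367 ≈ -0.36342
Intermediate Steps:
((49 + 92*8) - 16182)/(36999 + (28 - 89)*(-88)) = ((49 + 736) - 16182)/(36999 - 61*(-88)) = (785 - 16182)/(36999 + 5368) = -15397/42367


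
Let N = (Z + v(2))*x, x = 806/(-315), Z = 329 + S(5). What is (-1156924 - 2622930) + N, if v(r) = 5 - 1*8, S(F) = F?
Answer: -1190920796/315 ≈ -3.7807e+6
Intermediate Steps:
v(r) = -3 (v(r) = 5 - 8 = -3)
Z = 334 (Z = 329 + 5 = 334)
x = -806/315 (x = 806*(-1/315) = -806/315 ≈ -2.5587)
N = -266786/315 (N = (334 - 3)*(-806/315) = 331*(-806/315) = -266786/315 ≈ -846.94)
(-1156924 - 2622930) + N = (-1156924 - 2622930) - 266786/315 = -3779854 - 266786/315 = -1190920796/315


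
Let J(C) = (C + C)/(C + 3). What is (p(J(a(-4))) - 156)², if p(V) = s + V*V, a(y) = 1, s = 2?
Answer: 378225/16 ≈ 23639.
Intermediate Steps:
J(C) = 2*C/(3 + C) (J(C) = (2*C)/(3 + C) = 2*C/(3 + C))
p(V) = 2 + V² (p(V) = 2 + V*V = 2 + V²)
(p(J(a(-4))) - 156)² = ((2 + (2*1/(3 + 1))²) - 156)² = ((2 + (2*1/4)²) - 156)² = ((2 + (2*1*(¼))²) - 156)² = ((2 + (½)²) - 156)² = ((2 + ¼) - 156)² = (9/4 - 156)² = (-615/4)² = 378225/16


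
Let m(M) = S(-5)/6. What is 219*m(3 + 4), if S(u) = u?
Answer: -365/2 ≈ -182.50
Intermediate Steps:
m(M) = -⅚ (m(M) = -5/6 = -5*⅙ = -⅚)
219*m(3 + 4) = 219*(-⅚) = -365/2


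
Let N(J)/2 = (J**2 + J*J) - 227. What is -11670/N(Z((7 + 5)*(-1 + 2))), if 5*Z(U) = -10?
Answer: 1945/73 ≈ 26.644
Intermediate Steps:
Z(U) = -2 (Z(U) = (1/5)*(-10) = -2)
N(J) = -454 + 4*J**2 (N(J) = 2*((J**2 + J*J) - 227) = 2*((J**2 + J**2) - 227) = 2*(2*J**2 - 227) = 2*(-227 + 2*J**2) = -454 + 4*J**2)
-11670/N(Z((7 + 5)*(-1 + 2))) = -11670/(-454 + 4*(-2)**2) = -11670/(-454 + 4*4) = -11670/(-454 + 16) = -11670/(-438) = -11670*(-1/438) = 1945/73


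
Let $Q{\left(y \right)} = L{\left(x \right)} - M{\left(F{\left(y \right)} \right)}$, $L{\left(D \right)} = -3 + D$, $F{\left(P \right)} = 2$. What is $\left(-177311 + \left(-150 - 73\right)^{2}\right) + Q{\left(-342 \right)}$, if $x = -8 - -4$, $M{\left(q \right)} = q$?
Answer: $-127591$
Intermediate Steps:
$x = -4$ ($x = -8 + 4 = -4$)
$Q{\left(y \right)} = -9$ ($Q{\left(y \right)} = \left(-3 - 4\right) - 2 = -7 - 2 = -9$)
$\left(-177311 + \left(-150 - 73\right)^{2}\right) + Q{\left(-342 \right)} = \left(-177311 + \left(-150 - 73\right)^{2}\right) - 9 = \left(-177311 + \left(-223\right)^{2}\right) - 9 = \left(-177311 + 49729\right) - 9 = -127582 - 9 = -127591$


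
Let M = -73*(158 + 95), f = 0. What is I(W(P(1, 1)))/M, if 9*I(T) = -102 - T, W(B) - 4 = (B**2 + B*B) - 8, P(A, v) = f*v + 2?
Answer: 106/166221 ≈ 0.00063771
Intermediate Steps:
P(A, v) = 2 (P(A, v) = 0*v + 2 = 0 + 2 = 2)
W(B) = -4 + 2*B**2 (W(B) = 4 + ((B**2 + B*B) - 8) = 4 + ((B**2 + B**2) - 8) = 4 + (2*B**2 - 8) = 4 + (-8 + 2*B**2) = -4 + 2*B**2)
M = -18469 (M = -73*253 = -18469)
I(T) = -34/3 - T/9 (I(T) = (-102 - T)/9 = -34/3 - T/9)
I(W(P(1, 1)))/M = (-34/3 - (-4 + 2*2**2)/9)/(-18469) = (-34/3 - (-4 + 2*4)/9)*(-1/18469) = (-34/3 - (-4 + 8)/9)*(-1/18469) = (-34/3 - 1/9*4)*(-1/18469) = (-34/3 - 4/9)*(-1/18469) = -106/9*(-1/18469) = 106/166221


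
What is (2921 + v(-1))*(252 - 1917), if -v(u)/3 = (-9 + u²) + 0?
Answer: -4903425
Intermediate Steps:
v(u) = 27 - 3*u² (v(u) = -3*((-9 + u²) + 0) = -3*(-9 + u²) = 27 - 3*u²)
(2921 + v(-1))*(252 - 1917) = (2921 + (27 - 3*(-1)²))*(252 - 1917) = (2921 + (27 - 3*1))*(-1665) = (2921 + (27 - 3))*(-1665) = (2921 + 24)*(-1665) = 2945*(-1665) = -4903425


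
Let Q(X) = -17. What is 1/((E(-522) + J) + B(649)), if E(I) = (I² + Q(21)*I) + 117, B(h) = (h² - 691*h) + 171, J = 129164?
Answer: 1/383552 ≈ 2.6072e-6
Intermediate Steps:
B(h) = 171 + h² - 691*h
E(I) = 117 + I² - 17*I (E(I) = (I² - 17*I) + 117 = 117 + I² - 17*I)
1/((E(-522) + J) + B(649)) = 1/(((117 + (-522)² - 17*(-522)) + 129164) + (171 + 649² - 691*649)) = 1/(((117 + 272484 + 8874) + 129164) + (171 + 421201 - 448459)) = 1/((281475 + 129164) - 27087) = 1/(410639 - 27087) = 1/383552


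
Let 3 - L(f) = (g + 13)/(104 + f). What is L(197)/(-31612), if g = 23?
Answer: -867/9515212 ≈ -9.1117e-5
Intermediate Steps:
L(f) = 3 - 36/(104 + f) (L(f) = 3 - (23 + 13)/(104 + f) = 3 - 36/(104 + f))
L(197)/(-31612) = (3*(92 + 197)/(104 + 197))/(-31612) = (3*289/301)*(-1/31612) = (3*(1/301)*289)*(-1/31612) = (867/301)*(-1/31612) = -867/9515212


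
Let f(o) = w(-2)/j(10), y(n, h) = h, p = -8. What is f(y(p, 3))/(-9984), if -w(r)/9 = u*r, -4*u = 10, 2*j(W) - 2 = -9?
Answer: -15/11648 ≈ -0.0012878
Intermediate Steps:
j(W) = -7/2 (j(W) = 1 + (½)*(-9) = 1 - 9/2 = -7/2)
u = -5/2 (u = -¼*10 = -5/2 ≈ -2.5000)
w(r) = 45*r/2 (w(r) = -(-45)*r/2 = 45*r/2)
f(o) = 90/7 (f(o) = ((45/2)*(-2))/(-7/2) = -45*(-2/7) = 90/7)
f(y(p, 3))/(-9984) = (90/7)/(-9984) = (90/7)*(-1/9984) = -15/11648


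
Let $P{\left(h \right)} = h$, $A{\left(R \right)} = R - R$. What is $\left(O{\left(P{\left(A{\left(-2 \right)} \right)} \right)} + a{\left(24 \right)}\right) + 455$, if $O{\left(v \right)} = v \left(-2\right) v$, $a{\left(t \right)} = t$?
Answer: $479$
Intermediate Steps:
$A{\left(R \right)} = 0$
$O{\left(v \right)} = - 2 v^{2}$ ($O{\left(v \right)} = - 2 v v = - 2 v^{2}$)
$\left(O{\left(P{\left(A{\left(-2 \right)} \right)} \right)} + a{\left(24 \right)}\right) + 455 = \left(- 2 \cdot 0^{2} + 24\right) + 455 = \left(\left(-2\right) 0 + 24\right) + 455 = \left(0 + 24\right) + 455 = 24 + 455 = 479$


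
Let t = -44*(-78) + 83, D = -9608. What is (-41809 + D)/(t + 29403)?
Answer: -51417/32918 ≈ -1.5620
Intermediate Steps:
t = 3515 (t = 3432 + 83 = 3515)
(-41809 + D)/(t + 29403) = (-41809 - 9608)/(3515 + 29403) = -51417/32918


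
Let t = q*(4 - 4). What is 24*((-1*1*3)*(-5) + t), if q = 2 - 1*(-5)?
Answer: 360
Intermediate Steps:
q = 7 (q = 2 + 5 = 7)
t = 0 (t = 7*(4 - 4) = 7*0 = 0)
24*((-1*1*3)*(-5) + t) = 24*((-1*1*3)*(-5) + 0) = 24*(-1*3*(-5) + 0) = 24*(-3*(-5) + 0) = 24*(15 + 0) = 24*15 = 360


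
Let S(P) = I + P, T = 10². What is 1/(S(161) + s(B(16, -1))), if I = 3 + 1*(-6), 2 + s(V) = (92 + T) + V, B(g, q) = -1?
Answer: 1/347 ≈ 0.0028818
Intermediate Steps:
T = 100
s(V) = 190 + V (s(V) = -2 + ((92 + 100) + V) = -2 + (192 + V) = 190 + V)
I = -3 (I = 3 - 6 = -3)
S(P) = -3 + P
1/(S(161) + s(B(16, -1))) = 1/((-3 + 161) + (190 - 1)) = 1/(158 + 189) = 1/347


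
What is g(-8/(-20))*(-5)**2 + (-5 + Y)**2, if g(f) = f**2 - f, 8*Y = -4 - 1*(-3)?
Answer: 1297/64 ≈ 20.266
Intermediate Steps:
Y = -1/8 (Y = (-4 - 1*(-3))/8 = (-4 + 3)/8 = (1/8)*(-1) = -1/8 ≈ -0.12500)
g(-8/(-20))*(-5)**2 + (-5 + Y)**2 = ((-8/(-20))*(-1 - 8/(-20)))*(-5)**2 + (-5 - 1/8)**2 = ((-8*(-1/20))*(-1 - 8*(-1/20)))*25 + (-41/8)**2 = (2*(-1 + 2/5)/5)*25 + 1681/64 = ((2/5)*(-3/5))*25 + 1681/64 = -6/25*25 + 1681/64 = -6 + 1681/64 = 1297/64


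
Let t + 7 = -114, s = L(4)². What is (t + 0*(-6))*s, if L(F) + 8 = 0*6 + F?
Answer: -1936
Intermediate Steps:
L(F) = -8 + F (L(F) = -8 + (0*6 + F) = -8 + (0 + F) = -8 + F)
s = 16 (s = (-8 + 4)² = (-4)² = 16)
t = -121 (t = -7 - 114 = -121)
(t + 0*(-6))*s = (-121 + 0*(-6))*16 = (-121 + 0)*16 = -121*16 = -1936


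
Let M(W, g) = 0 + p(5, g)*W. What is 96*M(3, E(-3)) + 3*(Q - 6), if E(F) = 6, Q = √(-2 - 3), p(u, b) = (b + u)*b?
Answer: 18990 + 3*I*√5 ≈ 18990.0 + 6.7082*I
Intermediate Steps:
p(u, b) = b*(b + u)
Q = I*√5 (Q = √(-5) = I*√5 ≈ 2.2361*I)
M(W, g) = W*g*(5 + g) (M(W, g) = 0 + (g*(g + 5))*W = 0 + (g*(5 + g))*W = 0 + W*g*(5 + g) = W*g*(5 + g))
96*M(3, E(-3)) + 3*(Q - 6) = 96*(3*6*(5 + 6)) + 3*(I*√5 - 6) = 96*(3*6*11) + 3*(-6 + I*√5) = 96*198 + (-18 + 3*I*√5) = 19008 + (-18 + 3*I*√5) = 18990 + 3*I*√5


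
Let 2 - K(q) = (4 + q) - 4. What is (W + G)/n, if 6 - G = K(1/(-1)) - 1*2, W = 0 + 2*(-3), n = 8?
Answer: -1/8 ≈ -0.12500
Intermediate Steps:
W = -6 (W = 0 - 6 = -6)
K(q) = 2 - q (K(q) = 2 - ((4 + q) - 4) = 2 - q)
G = 5 (G = 6 - ((2 - 1/(-1)) - 1*2) = 6 - ((2 - 1*(-1)) - 2) = 6 - ((2 + 1) - 2) = 6 - (3 - 2) = 6 - 1*1 = 6 - 1 = 5)
(W + G)/n = (-6 + 5)/8 = (1/8)*(-1) = -1/8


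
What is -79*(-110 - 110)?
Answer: 17380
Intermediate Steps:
-79*(-110 - 110) = -79*(-220) = 17380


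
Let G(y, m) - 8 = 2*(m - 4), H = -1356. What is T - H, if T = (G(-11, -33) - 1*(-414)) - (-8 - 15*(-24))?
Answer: 1352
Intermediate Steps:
G(y, m) = 2*m (G(y, m) = 8 + 2*(m - 4) = 8 + 2*(-4 + m) = 8 + (-8 + 2*m) = 2*m)
T = -4 (T = (2*(-33) - 1*(-414)) - (-8 - 15*(-24)) = (-66 + 414) - (-8 + 360) = 348 - 1*352 = 348 - 352 = -4)
T - H = -4 - 1*(-1356) = -4 + 1356 = 1352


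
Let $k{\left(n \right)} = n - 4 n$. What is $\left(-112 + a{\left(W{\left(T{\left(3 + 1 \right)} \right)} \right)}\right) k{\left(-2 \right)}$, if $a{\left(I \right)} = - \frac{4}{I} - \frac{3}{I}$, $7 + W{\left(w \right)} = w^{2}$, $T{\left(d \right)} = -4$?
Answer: $- \frac{2030}{3} \approx -676.67$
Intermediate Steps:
$W{\left(w \right)} = -7 + w^{2}$
$k{\left(n \right)} = - 3 n$
$a{\left(I \right)} = - \frac{7}{I}$
$\left(-112 + a{\left(W{\left(T{\left(3 + 1 \right)} \right)} \right)}\right) k{\left(-2 \right)} = \left(-112 - \frac{7}{-7 + \left(-4\right)^{2}}\right) \left(\left(-3\right) \left(-2\right)\right) = \left(-112 - \frac{7}{-7 + 16}\right) 6 = \left(-112 - \frac{7}{9}\right) 6 = \left(- \frac{1015}{9}\right) 6 = - \frac{2030}{3}$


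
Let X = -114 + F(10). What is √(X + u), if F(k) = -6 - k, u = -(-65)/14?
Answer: 3*I*√2730/14 ≈ 11.196*I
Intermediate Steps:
u = 65/14 (u = -(-65)/14 = -5*(-13/14) = 65/14 ≈ 4.6429)
X = -130 (X = -114 + (-6 - 1*10) = -114 + (-6 - 10) = -114 - 16 = -130)
√(X + u) = √(-130 + 65/14) = √(-1755/14) = 3*I*√2730/14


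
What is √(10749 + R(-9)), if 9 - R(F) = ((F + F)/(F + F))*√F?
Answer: √(10758 - 3*I) ≈ 103.72 - 0.014*I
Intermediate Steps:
R(F) = 9 - √F (R(F) = 9 - (F + F)/(F + F)*√F = 9 - (2*F)/((2*F))*√F = 9 - (2*F)*(1/(2*F))*√F = 9 - √F)
√(10749 + R(-9)) = √(10749 + (9 - √(-9))) = √(10749 + (9 - 3*I)) = √(10758 - 3*I)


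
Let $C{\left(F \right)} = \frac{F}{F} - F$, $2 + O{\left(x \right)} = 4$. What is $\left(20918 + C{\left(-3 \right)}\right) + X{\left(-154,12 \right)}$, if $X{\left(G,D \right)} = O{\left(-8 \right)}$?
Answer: $20924$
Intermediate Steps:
$O{\left(x \right)} = 2$ ($O{\left(x \right)} = -2 + 4 = 2$)
$C{\left(F \right)} = 1 - F$
$X{\left(G,D \right)} = 2$
$\left(20918 + C{\left(-3 \right)}\right) + X{\left(-154,12 \right)} = \left(20918 + \left(1 - -3\right)\right) + 2 = \left(20918 + \left(1 + 3\right)\right) + 2 = \left(20918 + 4\right) + 2 = 20922 + 2 = 20924$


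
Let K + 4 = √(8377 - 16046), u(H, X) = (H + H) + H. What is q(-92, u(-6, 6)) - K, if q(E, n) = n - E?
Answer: 78 - I*√7669 ≈ 78.0 - 87.573*I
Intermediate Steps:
u(H, X) = 3*H (u(H, X) = 2*H + H = 3*H)
K = -4 + I*√7669 (K = -4 + √(8377 - 16046) = -4 + √(-7669) = -4 + I*√7669 ≈ -4.0 + 87.573*I)
q(-92, u(-6, 6)) - K = (3*(-6) - 1*(-92)) - (-4 + I*√7669) = (-18 + 92) + (4 - I*√7669) = 74 + (4 - I*√7669) = 78 - I*√7669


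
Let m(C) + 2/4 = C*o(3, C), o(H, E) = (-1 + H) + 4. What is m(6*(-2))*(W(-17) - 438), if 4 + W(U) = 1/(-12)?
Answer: 769225/24 ≈ 32051.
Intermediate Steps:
o(H, E) = 3 + H
m(C) = -½ + 6*C (m(C) = -½ + C*(3 + 3) = -½ + C*6 = -½ + 6*C)
W(U) = -49/12 (W(U) = -4 + 1/(-12) = -4 - 1/12 = -49/12)
m(6*(-2))*(W(-17) - 438) = (-½ + 6*(6*(-2)))*(-49/12 - 438) = (-½ + 6*(-12))*(-5305/12) = (-½ - 72)*(-5305/12) = -145/2*(-5305/12) = 769225/24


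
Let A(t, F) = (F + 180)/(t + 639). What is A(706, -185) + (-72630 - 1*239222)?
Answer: -83888189/269 ≈ -3.1185e+5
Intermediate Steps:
A(t, F) = (180 + F)/(639 + t)
A(706, -185) + (-72630 - 1*239222) = (180 - 185)/(639 + 706) + (-72630 - 1*239222) = -5/1345 + (-72630 - 239222) = (1/1345)*(-5) - 311852 = -1/269 - 311852 = -83888189/269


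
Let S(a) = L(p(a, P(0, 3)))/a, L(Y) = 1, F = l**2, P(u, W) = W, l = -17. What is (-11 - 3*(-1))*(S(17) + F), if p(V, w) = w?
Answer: -39312/17 ≈ -2312.5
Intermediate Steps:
F = 289 (F = (-17)**2 = 289)
S(a) = 1/a
(-11 - 3*(-1))*(S(17) + F) = (-11 - 3*(-1))*(1/17 + 289) = (-11 + 3)*(1/17 + 289) = -8*4914/17 = -39312/17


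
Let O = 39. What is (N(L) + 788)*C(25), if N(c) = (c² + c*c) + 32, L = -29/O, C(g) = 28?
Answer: 34969256/1521 ≈ 22991.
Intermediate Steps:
L = -29/39 ≈ -0.74359
N(c) = 32 + 2*c² (N(c) = (c² + c²) + 32 = 2*c² + 32 = 32 + 2*c²)
(N(L) + 788)*C(25) = ((32 + 2*(-29/39)²) + 788)*28 = ((32 + 2*(841/1521)) + 788)*28 = ((32 + 1682/1521) + 788)*28 = (50354/1521 + 788)*28 = (1248902/1521)*28 = 34969256/1521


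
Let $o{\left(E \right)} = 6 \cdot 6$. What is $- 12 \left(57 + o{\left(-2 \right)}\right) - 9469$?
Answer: $-10585$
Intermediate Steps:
$o{\left(E \right)} = 36$
$- 12 \left(57 + o{\left(-2 \right)}\right) - 9469 = - 12 \left(57 + 36\right) - 9469 = \left(-12\right) 93 - 9469 = -1116 - 9469 = -10585$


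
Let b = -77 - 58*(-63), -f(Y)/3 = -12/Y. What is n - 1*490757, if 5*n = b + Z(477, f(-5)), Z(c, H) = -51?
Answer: -2450259/5 ≈ -4.9005e+5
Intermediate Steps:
f(Y) = 36/Y (f(Y) = -(-36)/Y = 36/Y)
b = 3577 (b = -77 + 3654 = 3577)
n = 3526/5 (n = (3577 - 51)/5 = (⅕)*3526 = 3526/5 ≈ 705.20)
n - 1*490757 = 3526/5 - 1*490757 = 3526/5 - 490757 = -2450259/5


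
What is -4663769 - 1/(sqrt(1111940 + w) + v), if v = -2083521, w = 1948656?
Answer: -96869309330076676/20770606205 + 2*sqrt(765149)/4341056696845 ≈ -4.6638e+6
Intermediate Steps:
-4663769 - 1/(sqrt(1111940 + w) + v) = -4663769 - 1/(sqrt(1111940 + 1948656) - 2083521) = -4663769 - 1/(sqrt(3060596) - 2083521) = -4663769 - 1/(2*sqrt(765149) - 2083521) = -4663769 - 1/(-2083521 + 2*sqrt(765149))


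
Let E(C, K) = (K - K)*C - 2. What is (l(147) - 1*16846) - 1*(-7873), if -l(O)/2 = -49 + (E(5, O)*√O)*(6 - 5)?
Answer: -8875 + 28*√3 ≈ -8826.5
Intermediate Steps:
E(C, K) = -2 (E(C, K) = 0*C - 2 = 0 - 2 = -2)
l(O) = 98 + 4*√O (l(O) = -2*(-49 + (-2*√O)*(6 - 5)) = -2*(-49 - 2*√O*1) = -2*(-49 - 2*√O) = 98 + 4*√O)
(l(147) - 1*16846) - 1*(-7873) = ((98 + 4*√147) - 1*16846) - 1*(-7873) = ((98 + 4*(7*√3)) - 16846) + 7873 = ((98 + 28*√3) - 16846) + 7873 = (-16748 + 28*√3) + 7873 = -8875 + 28*√3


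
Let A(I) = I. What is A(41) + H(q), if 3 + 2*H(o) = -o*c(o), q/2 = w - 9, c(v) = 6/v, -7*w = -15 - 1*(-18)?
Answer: 73/2 ≈ 36.500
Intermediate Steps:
w = -3/7 (w = -(-15 - 1*(-18))/7 = -(-15 + 18)/7 = -⅐*3 = -3/7 ≈ -0.42857)
q = -132/7 (q = 2*(-3/7 - 9) = 2*(-66/7) = -132/7 ≈ -18.857)
H(o) = -9/2 (H(o) = -3/2 + (-o*(6/o))/2 = -3/2 + (-6)/2 = -3/2 + (-1*6)/2 = -3/2 + (½)*(-6) = -3/2 - 3 = -9/2)
A(41) + H(q) = 41 - 9/2 = 73/2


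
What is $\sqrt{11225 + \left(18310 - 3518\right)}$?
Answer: $\sqrt{26017} \approx 161.3$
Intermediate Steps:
$\sqrt{11225 + \left(18310 - 3518\right)} = \sqrt{11225 + 14792} = \sqrt{26017}$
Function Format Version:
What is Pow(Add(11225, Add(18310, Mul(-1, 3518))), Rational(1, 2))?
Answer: Pow(26017, Rational(1, 2)) ≈ 161.30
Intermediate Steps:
Pow(Add(11225, Add(18310, Mul(-1, 3518))), Rational(1, 2)) = Pow(Add(11225, Add(18310, -3518)), Rational(1, 2)) = Pow(Add(11225, 14792), Rational(1, 2)) = Pow(26017, Rational(1, 2))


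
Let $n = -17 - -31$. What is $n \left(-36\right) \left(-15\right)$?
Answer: $7560$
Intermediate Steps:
$n = 14$ ($n = -17 + 31 = 14$)
$n \left(-36\right) \left(-15\right) = 14 \left(-36\right) \left(-15\right) = \left(-504\right) \left(-15\right) = 7560$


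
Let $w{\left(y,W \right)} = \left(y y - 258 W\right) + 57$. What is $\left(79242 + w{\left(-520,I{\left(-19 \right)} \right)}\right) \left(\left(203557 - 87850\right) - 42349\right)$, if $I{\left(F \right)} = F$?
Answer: $26012820158$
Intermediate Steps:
$w{\left(y,W \right)} = 57 + y^{2} - 258 W$ ($w{\left(y,W \right)} = \left(y^{2} - 258 W\right) + 57 = 57 + y^{2} - 258 W$)
$\left(79242 + w{\left(-520,I{\left(-19 \right)} \right)}\right) \left(\left(203557 - 87850\right) - 42349\right) = \left(79242 + \left(57 + \left(-520\right)^{2} - -4902\right)\right) \left(\left(203557 - 87850\right) - 42349\right) = \left(79242 + \left(57 + 270400 + 4902\right)\right) \left(115707 - 42349\right) = \left(79242 + 275359\right) 73358 = 354601 \cdot 73358 = 26012820158$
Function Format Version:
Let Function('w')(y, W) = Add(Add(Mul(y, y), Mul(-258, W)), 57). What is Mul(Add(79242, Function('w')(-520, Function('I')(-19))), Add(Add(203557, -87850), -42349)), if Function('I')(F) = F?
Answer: 26012820158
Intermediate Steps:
Function('w')(y, W) = Add(57, Pow(y, 2), Mul(-258, W)) (Function('w')(y, W) = Add(Add(Pow(y, 2), Mul(-258, W)), 57) = Add(57, Pow(y, 2), Mul(-258, W)))
Mul(Add(79242, Function('w')(-520, Function('I')(-19))), Add(Add(203557, -87850), -42349)) = Mul(Add(79242, Add(57, Pow(-520, 2), Mul(-258, -19))), Add(Add(203557, -87850), -42349)) = Mul(Add(79242, Add(57, 270400, 4902)), Add(115707, -42349)) = Mul(Add(79242, 275359), 73358) = Mul(354601, 73358) = 26012820158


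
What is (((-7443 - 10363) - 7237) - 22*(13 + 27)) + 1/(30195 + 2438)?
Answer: -845945258/32633 ≈ -25923.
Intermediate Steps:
(((-7443 - 10363) - 7237) - 22*(13 + 27)) + 1/(30195 + 2438) = ((-17806 - 7237) - 22*40) + 1/32633 = (-25043 - 880) + 1/32633 = -25923 + 1/32633 = -845945258/32633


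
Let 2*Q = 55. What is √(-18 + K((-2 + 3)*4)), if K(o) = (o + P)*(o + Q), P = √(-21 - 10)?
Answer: 3*√(48 + 14*I*√31)/2 ≈ 12.529 + 6.9989*I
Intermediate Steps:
Q = 55/2 (Q = (½)*55 = 55/2 ≈ 27.500)
P = I*√31 (P = √(-31) = I*√31 ≈ 5.5678*I)
K(o) = (55/2 + o)*(o + I*√31) (K(o) = (o + I*√31)*(o + 55/2) = (o + I*√31)*(55/2 + o) = (55/2 + o)*(o + I*√31))
√(-18 + K((-2 + 3)*4)) = √(-18 + (((-2 + 3)*4)² + 55*((-2 + 3)*4)/2 + 55*I*√31/2 + I*((-2 + 3)*4)*√31)) = √(-18 + ((1*4)² + 55*(1*4)/2 + 55*I*√31/2 + I*(1*4)*√31)) = √(-18 + (4² + (55/2)*4 + 55*I*√31/2 + I*4*√31)) = √(-18 + (16 + 110 + 55*I*√31/2 + 4*I*√31)) = √(-18 + (126 + 63*I*√31/2)) = √(108 + 63*I*√31/2)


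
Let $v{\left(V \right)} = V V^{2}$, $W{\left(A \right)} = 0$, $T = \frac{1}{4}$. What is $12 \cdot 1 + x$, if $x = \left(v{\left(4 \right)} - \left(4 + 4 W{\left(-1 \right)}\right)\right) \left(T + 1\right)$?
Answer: $87$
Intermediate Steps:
$T = \frac{1}{4} \approx 0.25$
$v{\left(V \right)} = V^{3}$
$x = 75$ ($x = \left(4^{3} - 4\right) \left(\frac{1}{4} + 1\right) = \left(64 + \left(0 - 4\right)\right) \frac{5}{4} = \left(64 - 4\right) \frac{5}{4} = 60 \cdot \frac{5}{4} = 75$)
$12 \cdot 1 + x = 12 \cdot 1 + 75 = 12 + 75 = 87$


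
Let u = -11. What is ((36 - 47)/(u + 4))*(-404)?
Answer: -4444/7 ≈ -634.86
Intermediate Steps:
((36 - 47)/(u + 4))*(-404) = ((36 - 47)/(-11 + 4))*(-404) = -11/(-7)*(-404) = -11*(-1/7)*(-404) = (11/7)*(-404) = -4444/7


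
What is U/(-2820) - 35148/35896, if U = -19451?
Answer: 74886967/12653340 ≈ 5.9184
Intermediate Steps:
U/(-2820) - 35148/35896 = -19451/(-2820) - 35148/35896 = -19451*(-1/2820) - 35148*1/35896 = 19451/2820 - 8787/8974 = 74886967/12653340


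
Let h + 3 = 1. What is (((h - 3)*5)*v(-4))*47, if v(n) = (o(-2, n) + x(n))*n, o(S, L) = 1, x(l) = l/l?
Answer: 9400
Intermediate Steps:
h = -2 (h = -3 + 1 = -2)
x(l) = 1
v(n) = 2*n (v(n) = (1 + 1)*n = 2*n)
(((h - 3)*5)*v(-4))*47 = (((-2 - 3)*5)*(2*(-4)))*47 = (-5*5*(-8))*47 = -25*(-8)*47 = 200*47 = 9400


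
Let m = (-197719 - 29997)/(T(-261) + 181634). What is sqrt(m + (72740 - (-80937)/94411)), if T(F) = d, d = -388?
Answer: sqrt(5324673458264114875374649)/8555808053 ≈ 269.70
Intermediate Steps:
T(F) = -388
m = -113858/90623 (m = (-197719 - 29997)/(-388 + 181634) = -227716/181246 = -227716*1/181246 = -113858/90623 ≈ -1.2564)
sqrt(m + (72740 - (-80937)/94411)) = sqrt(-113858/90623 + (72740 - (-80937)/94411)) = sqrt(-113858/90623 + (72740 - 1*(-80937/94411))) = sqrt(-113858/90623 + (72740 + 80937/94411)) = sqrt(-113858/90623 + 6867537077/94411) = sqrt(622346063081333/8555808053) = sqrt(5324673458264114875374649)/8555808053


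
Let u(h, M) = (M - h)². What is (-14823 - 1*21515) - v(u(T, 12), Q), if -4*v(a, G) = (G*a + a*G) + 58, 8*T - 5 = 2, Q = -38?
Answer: -2475203/64 ≈ -38675.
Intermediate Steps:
T = 7/8 (T = 5/8 + (⅛)*2 = 5/8 + ¼ = 7/8 ≈ 0.87500)
v(a, G) = -29/2 - G*a/2 (v(a, G) = -((G*a + a*G) + 58)/4 = -((G*a + G*a) + 58)/4 = -(2*G*a + 58)/4 = -(58 + 2*G*a)/4 = -29/2 - G*a/2)
(-14823 - 1*21515) - v(u(T, 12), Q) = (-14823 - 1*21515) - (-29/2 - ½*(-38)*(12 - 1*7/8)²) = (-14823 - 21515) - (-29/2 - ½*(-38)*(12 - 7/8)²) = -36338 - (-29/2 - ½*(-38)*(89/8)²) = -36338 - (-29/2 - ½*(-38)*7921/64) = -36338 - (-29/2 + 150499/64) = -36338 - 1*149571/64 = -36338 - 149571/64 = -2475203/64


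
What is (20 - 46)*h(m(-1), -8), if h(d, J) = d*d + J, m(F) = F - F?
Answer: 208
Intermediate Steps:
m(F) = 0
h(d, J) = J + d² (h(d, J) = d² + J = J + d²)
(20 - 46)*h(m(-1), -8) = (20 - 46)*(-8 + 0²) = -26*(-8 + 0) = -26*(-8) = 208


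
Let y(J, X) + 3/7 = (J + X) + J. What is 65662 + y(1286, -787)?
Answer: 472126/7 ≈ 67447.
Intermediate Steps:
y(J, X) = -3/7 + X + 2*J (y(J, X) = -3/7 + ((J + X) + J) = -3/7 + (X + 2*J) = -3/7 + X + 2*J)
65662 + y(1286, -787) = 65662 + (-3/7 - 787 + 2*1286) = 65662 + (-3/7 - 787 + 2572) = 65662 + 12492/7 = 472126/7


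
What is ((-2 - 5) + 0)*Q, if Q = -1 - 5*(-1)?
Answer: -28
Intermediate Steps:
Q = 4 (Q = -1 - 1*(-5) = -1 + 5 = 4)
((-2 - 5) + 0)*Q = ((-2 - 5) + 0)*4 = (-7 + 0)*4 = -7*4 = -28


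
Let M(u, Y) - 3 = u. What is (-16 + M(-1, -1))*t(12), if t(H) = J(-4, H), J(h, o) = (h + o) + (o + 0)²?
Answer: -2128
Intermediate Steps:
M(u, Y) = 3 + u
J(h, o) = h + o + o² (J(h, o) = (h + o) + o² = h + o + o²)
t(H) = -4 + H + H²
(-16 + M(-1, -1))*t(12) = (-16 + (3 - 1))*(-4 + 12 + 12²) = (-16 + 2)*(-4 + 12 + 144) = -14*152 = -2128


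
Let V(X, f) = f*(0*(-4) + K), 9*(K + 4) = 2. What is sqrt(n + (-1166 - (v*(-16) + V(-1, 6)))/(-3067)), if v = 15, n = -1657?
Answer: I*sqrt(140254035747)/9201 ≈ 40.703*I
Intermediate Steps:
K = -34/9 (K = -4 + (1/9)*2 = -4 + 2/9 = -34/9 ≈ -3.7778)
V(X, f) = -34*f/9 (V(X, f) = f*(0*(-4) - 34/9) = f*(0 - 34/9) = f*(-34/9) = -34*f/9)
sqrt(n + (-1166 - (v*(-16) + V(-1, 6)))/(-3067)) = sqrt(-1657 + (-1166 - (15*(-16) - 34/9*6))/(-3067)) = sqrt(-1657 + (-1166 - (-240 - 68/3))*(-1/3067)) = sqrt(-1657 + (-1166 - 1*(-788/3))*(-1/3067)) = sqrt(-1657 + (-1166 + 788/3)*(-1/3067)) = sqrt(-1657 - 2710/3*(-1/3067)) = sqrt(-1657 + 2710/9201) = sqrt(-15243347/9201) = I*sqrt(140254035747)/9201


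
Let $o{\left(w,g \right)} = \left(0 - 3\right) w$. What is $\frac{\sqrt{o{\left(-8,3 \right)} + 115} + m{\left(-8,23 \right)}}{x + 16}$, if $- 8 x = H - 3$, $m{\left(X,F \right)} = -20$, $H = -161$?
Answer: $- \frac{40}{73} + \frac{2 \sqrt{139}}{73} \approx -0.22494$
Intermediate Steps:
$o{\left(w,g \right)} = - 3 w$
$x = \frac{41}{2}$ ($x = - \frac{-161 - 3}{8} = \left(- \frac{1}{8}\right) \left(-164\right) = \frac{41}{2} \approx 20.5$)
$\frac{\sqrt{o{\left(-8,3 \right)} + 115} + m{\left(-8,23 \right)}}{x + 16} = \frac{\sqrt{\left(-3\right) \left(-8\right) + 115} - 20}{\frac{41}{2} + 16} = \frac{\sqrt{24 + 115} - 20}{\frac{73}{2}} = \left(\sqrt{139} - 20\right) \frac{2}{73} = \left(-20 + \sqrt{139}\right) \frac{2}{73} = - \frac{40}{73} + \frac{2 \sqrt{139}}{73}$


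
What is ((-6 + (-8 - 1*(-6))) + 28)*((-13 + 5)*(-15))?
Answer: 2400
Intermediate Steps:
((-6 + (-8 - 1*(-6))) + 28)*((-13 + 5)*(-15)) = ((-6 + (-8 + 6)) + 28)*(-8*(-15)) = ((-6 - 2) + 28)*120 = (-8 + 28)*120 = 20*120 = 2400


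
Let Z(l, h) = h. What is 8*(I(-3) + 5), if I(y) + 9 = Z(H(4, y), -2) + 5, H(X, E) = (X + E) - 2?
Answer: -8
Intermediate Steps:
H(X, E) = -2 + E + X (H(X, E) = (E + X) - 2 = -2 + E + X)
I(y) = -6 (I(y) = -9 + (-2 + 5) = -9 + 3 = -6)
8*(I(-3) + 5) = 8*(-6 + 5) = 8*(-1) = -8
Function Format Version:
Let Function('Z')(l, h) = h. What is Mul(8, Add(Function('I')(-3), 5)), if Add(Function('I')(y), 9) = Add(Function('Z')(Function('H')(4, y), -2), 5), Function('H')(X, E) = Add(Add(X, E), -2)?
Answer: -8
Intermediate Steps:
Function('H')(X, E) = Add(-2, E, X) (Function('H')(X, E) = Add(Add(E, X), -2) = Add(-2, E, X))
Function('I')(y) = -6 (Function('I')(y) = Add(-9, Add(-2, 5)) = Add(-9, 3) = -6)
Mul(8, Add(Function('I')(-3), 5)) = Mul(8, Add(-6, 5)) = Mul(8, -1) = -8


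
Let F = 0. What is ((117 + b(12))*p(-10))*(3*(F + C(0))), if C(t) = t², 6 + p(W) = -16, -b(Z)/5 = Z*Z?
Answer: 0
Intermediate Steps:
b(Z) = -5*Z² (b(Z) = -5*Z*Z = -5*Z²)
p(W) = -22 (p(W) = -6 - 16 = -22)
((117 + b(12))*p(-10))*(3*(F + C(0))) = ((117 - 5*12²)*(-22))*(3*(0 + 0²)) = ((117 - 5*144)*(-22))*(3*(0 + 0)) = ((117 - 720)*(-22))*(3*0) = -603*(-22)*0 = 13266*0 = 0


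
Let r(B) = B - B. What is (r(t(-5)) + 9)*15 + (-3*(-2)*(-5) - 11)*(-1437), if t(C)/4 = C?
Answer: 59052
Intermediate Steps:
t(C) = 4*C
r(B) = 0
(r(t(-5)) + 9)*15 + (-3*(-2)*(-5) - 11)*(-1437) = (0 + 9)*15 + (-3*(-2)*(-5) - 11)*(-1437) = 9*15 + (6*(-5) - 11)*(-1437) = 135 + (-30 - 11)*(-1437) = 135 - 41*(-1437) = 135 + 58917 = 59052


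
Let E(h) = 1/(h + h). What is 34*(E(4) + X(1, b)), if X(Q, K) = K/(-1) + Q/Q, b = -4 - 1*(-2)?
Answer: 425/4 ≈ 106.25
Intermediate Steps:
b = -2 (b = -4 + 2 = -2)
E(h) = 1/(2*h)
X(Q, K) = 1 - K (X(Q, K) = K*(-1) + 1 = -K + 1 = 1 - K)
34*(E(4) + X(1, b)) = 34*((½)/4 + (1 - 1*(-2))) = 34*((½)*(¼) + (1 + 2)) = 34*(⅛ + 3) = 34*(25/8) = 425/4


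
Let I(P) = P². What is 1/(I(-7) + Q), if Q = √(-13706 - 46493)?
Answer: 49/62600 - I*√60199/62600 ≈ 0.00078275 - 0.0039194*I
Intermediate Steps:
Q = I*√60199 (Q = √(-60199) = I*√60199 ≈ 245.35*I)
1/(I(-7) + Q) = 1/((-7)² + I*√60199) = 1/(49 + I*√60199)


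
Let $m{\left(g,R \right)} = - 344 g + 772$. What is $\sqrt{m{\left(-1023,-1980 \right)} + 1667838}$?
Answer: $\sqrt{2020522} \approx 1421.5$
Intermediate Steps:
$m{\left(g,R \right)} = 772 - 344 g$
$\sqrt{m{\left(-1023,-1980 \right)} + 1667838} = \sqrt{\left(772 - -351912\right) + 1667838} = \sqrt{\left(772 + 351912\right) + 1667838} = \sqrt{352684 + 1667838} = \sqrt{2020522}$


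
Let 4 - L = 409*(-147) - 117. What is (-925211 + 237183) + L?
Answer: -627784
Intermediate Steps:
L = 60244 (L = 4 - (409*(-147) - 117) = 4 - (-60123 - 117) = 4 - 1*(-60240) = 4 + 60240 = 60244)
(-925211 + 237183) + L = (-925211 + 237183) + 60244 = -688028 + 60244 = -627784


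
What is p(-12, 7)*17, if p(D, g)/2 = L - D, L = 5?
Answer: 578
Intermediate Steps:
p(D, g) = 10 - 2*D (p(D, g) = 2*(5 - D) = 10 - 2*D)
p(-12, 7)*17 = (10 - 2*(-12))*17 = (10 + 24)*17 = 34*17 = 578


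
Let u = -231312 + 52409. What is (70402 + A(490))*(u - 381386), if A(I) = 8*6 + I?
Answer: -39746901660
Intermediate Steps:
u = -178903
A(I) = 48 + I
(70402 + A(490))*(u - 381386) = (70402 + (48 + 490))*(-178903 - 381386) = (70402 + 538)*(-560289) = 70940*(-560289) = -39746901660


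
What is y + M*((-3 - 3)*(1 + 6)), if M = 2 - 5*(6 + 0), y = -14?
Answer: 1162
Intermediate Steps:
M = -28 (M = 2 - 5*6 = 2 - 1*30 = 2 - 30 = -28)
y + M*((-3 - 3)*(1 + 6)) = -14 - 28*(-3 - 3)*(1 + 6) = -14 - (-168)*7 = -14 - 28*(-42) = -14 + 1176 = 1162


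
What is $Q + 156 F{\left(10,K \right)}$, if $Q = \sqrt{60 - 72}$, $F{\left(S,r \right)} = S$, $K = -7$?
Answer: $1560 + 2 i \sqrt{3} \approx 1560.0 + 3.4641 i$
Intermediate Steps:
$Q = 2 i \sqrt{3}$ ($Q = \sqrt{-12} = 2 i \sqrt{3} \approx 3.4641 i$)
$Q + 156 F{\left(10,K \right)} = 2 i \sqrt{3} + 156 \cdot 10 = 2 i \sqrt{3} + 1560 = 1560 + 2 i \sqrt{3}$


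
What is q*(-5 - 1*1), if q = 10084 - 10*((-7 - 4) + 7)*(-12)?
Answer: -57624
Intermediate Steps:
q = 9604 (q = 10084 - 10*(-11 + 7)*(-12) = 10084 - 10*(-4)*(-12) = 10084 + 40*(-12) = 10084 - 480 = 9604)
q*(-5 - 1*1) = 9604*(-5 - 1*1) = 9604*(-5 - 1) = 9604*(-6) = -57624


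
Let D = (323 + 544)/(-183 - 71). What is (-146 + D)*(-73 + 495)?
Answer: -8007661/127 ≈ -63052.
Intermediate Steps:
D = -867/254 (D = 867/(-254) = 867*(-1/254) = -867/254 ≈ -3.4134)
(-146 + D)*(-73 + 495) = (-146 - 867/254)*(-73 + 495) = -37951/254*422 = -8007661/127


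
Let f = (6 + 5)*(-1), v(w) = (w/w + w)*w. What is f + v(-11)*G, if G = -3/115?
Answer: -319/23 ≈ -13.870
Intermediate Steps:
v(w) = w*(1 + w) (v(w) = (1 + w)*w = w*(1 + w))
f = -11 (f = 11*(-1) = -11)
G = -3/115 (G = -3*1/115 = -3/115 ≈ -0.026087)
f + v(-11)*G = -11 - 11*(1 - 11)*(-3/115) = -11 - 11*(-10)*(-3/115) = -11 + 110*(-3/115) = -11 - 66/23 = -319/23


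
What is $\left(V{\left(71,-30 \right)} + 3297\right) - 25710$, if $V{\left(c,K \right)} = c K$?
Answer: $-24543$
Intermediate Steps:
$V{\left(c,K \right)} = K c$
$\left(V{\left(71,-30 \right)} + 3297\right) - 25710 = \left(\left(-30\right) 71 + 3297\right) - 25710 = \left(-2130 + 3297\right) - 25710 = 1167 - 25710 = -24543$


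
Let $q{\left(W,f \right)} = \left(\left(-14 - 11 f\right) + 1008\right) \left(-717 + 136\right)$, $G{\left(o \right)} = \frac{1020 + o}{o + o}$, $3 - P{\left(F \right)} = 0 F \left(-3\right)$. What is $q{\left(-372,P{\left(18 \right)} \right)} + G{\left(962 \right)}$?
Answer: $- \frac{537123051}{962} \approx -5.5834 \cdot 10^{5}$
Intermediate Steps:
$P{\left(F \right)} = 3$ ($P{\left(F \right)} = 3 - 0 F \left(-3\right) = 3 - 0 \left(-3\right) = 3 - 0 = 3 + 0 = 3$)
$G{\left(o \right)} = \frac{1020 + o}{2 o}$
$q{\left(W,f \right)} = -577514 + 6391 f$ ($q{\left(W,f \right)} = \left(994 - 11 f\right) \left(-581\right) = -577514 + 6391 f$)
$q{\left(-372,P{\left(18 \right)} \right)} + G{\left(962 \right)} = \left(-577514 + 6391 \cdot 3\right) + \frac{1020 + 962}{2 \cdot 962} = \left(-577514 + 19173\right) + \frac{1}{2} \cdot \frac{1}{962} \cdot 1982 = -558341 + \frac{991}{962} = - \frac{537123051}{962}$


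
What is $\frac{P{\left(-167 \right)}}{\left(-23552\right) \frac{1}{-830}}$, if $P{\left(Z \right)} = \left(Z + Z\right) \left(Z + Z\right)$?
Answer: $\frac{11573935}{2944} \approx 3931.4$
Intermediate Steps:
$P{\left(Z \right)} = 4 Z^{2}$ ($P{\left(Z \right)} = 2 Z 2 Z = 4 Z^{2}$)
$\frac{P{\left(-167 \right)}}{\left(-23552\right) \frac{1}{-830}} = \frac{4 \left(-167\right)^{2}}{\left(-23552\right) \frac{1}{-830}} = \frac{4 \cdot 27889}{\left(-23552\right) \left(- \frac{1}{830}\right)} = \frac{111556}{\frac{11776}{415}} = 111556 \cdot \frac{415}{11776} = \frac{11573935}{2944}$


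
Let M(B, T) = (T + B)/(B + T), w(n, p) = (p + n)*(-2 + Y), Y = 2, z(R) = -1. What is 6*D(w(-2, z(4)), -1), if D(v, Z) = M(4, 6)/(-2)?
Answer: -3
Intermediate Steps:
w(n, p) = 0 (w(n, p) = (p + n)*(-2 + 2) = (n + p)*0 = 0)
M(B, T) = 1 (M(B, T) = (B + T)/(B + T) = 1)
D(v, Z) = -1/2 (D(v, Z) = 1/(-2) = 1*(-1/2) = -1/2)
6*D(w(-2, z(4)), -1) = 6*(-1/2) = -3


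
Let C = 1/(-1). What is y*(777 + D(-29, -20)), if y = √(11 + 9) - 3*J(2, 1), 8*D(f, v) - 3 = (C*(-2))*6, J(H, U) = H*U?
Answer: -18693/4 + 6231*√5/4 ≈ -1190.0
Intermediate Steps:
C = -1
D(f, v) = 15/8 (D(f, v) = 3/8 + (-1*(-2)*6)/8 = 3/8 + (2*6)/8 = 3/8 + (⅛)*12 = 3/8 + 3/2 = 15/8)
y = -6 + 2*√5 (y = √(11 + 9) - 6 = √20 - 3*2 = 2*√5 - 6 = -6 + 2*√5 ≈ -1.5279)
y*(777 + D(-29, -20)) = (-6 + 2*√5)*(777 + 15/8) = (-6 + 2*√5)*(6231/8) = -18693/4 + 6231*√5/4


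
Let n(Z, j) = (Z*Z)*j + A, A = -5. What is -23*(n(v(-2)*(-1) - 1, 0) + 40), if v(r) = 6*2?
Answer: -805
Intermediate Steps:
v(r) = 12
n(Z, j) = -5 + j*Z² (n(Z, j) = (Z*Z)*j - 5 = Z²*j - 5 = j*Z² - 5 = -5 + j*Z²)
-23*(n(v(-2)*(-1) - 1, 0) + 40) = -23*((-5 + 0*(12*(-1) - 1)²) + 40) = -23*((-5 + 0*(-12 - 1)²) + 40) = -23*((-5 + 0*(-13)²) + 40) = -23*((-5 + 0*169) + 40) = -23*((-5 + 0) + 40) = -23*(-5 + 40) = -23*35 = -805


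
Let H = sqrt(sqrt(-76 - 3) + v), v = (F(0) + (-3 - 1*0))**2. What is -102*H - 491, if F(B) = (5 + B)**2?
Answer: -491 - 102*sqrt(484 + I*sqrt(79)) ≈ -2735.1 - 20.604*I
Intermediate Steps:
v = 484 (v = ((5 + 0)**2 + (-3 - 1*0))**2 = (5**2 + (-3 + 0))**2 = (25 - 3)**2 = 22**2 = 484)
H = sqrt(484 + I*sqrt(79)) (H = sqrt(sqrt(-76 - 3) + 484) = sqrt(sqrt(-79) + 484) = sqrt(I*sqrt(79) + 484) = sqrt(484 + I*sqrt(79)) ≈ 22.001 + 0.202*I)
-102*H - 491 = -102*sqrt(484 + I*sqrt(79)) - 491 = -491 - 102*sqrt(484 + I*sqrt(79))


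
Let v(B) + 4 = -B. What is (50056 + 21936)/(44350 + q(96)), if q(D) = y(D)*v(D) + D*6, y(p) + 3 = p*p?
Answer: -35996/438187 ≈ -0.082148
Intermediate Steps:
v(B) = -4 - B
y(p) = -3 + p² (y(p) = -3 + p*p = -3 + p²)
q(D) = 6*D + (-4 - D)*(-3 + D²) (q(D) = (-3 + D²)*(-4 - D) + D*6 = (-4 - D)*(-3 + D²) + 6*D = 6*D + (-4 - D)*(-3 + D²))
(50056 + 21936)/(44350 + q(96)) = (50056 + 21936)/(44350 + (6*96 - (-3 + 96²)*(4 + 96))) = 71992/(44350 + (576 - 1*(-3 + 9216)*100)) = 71992/(44350 + (576 - 1*9213*100)) = 71992/(44350 + (576 - 921300)) = 71992/(44350 - 920724) = 71992/(-876374) = 71992*(-1/876374) = -35996/438187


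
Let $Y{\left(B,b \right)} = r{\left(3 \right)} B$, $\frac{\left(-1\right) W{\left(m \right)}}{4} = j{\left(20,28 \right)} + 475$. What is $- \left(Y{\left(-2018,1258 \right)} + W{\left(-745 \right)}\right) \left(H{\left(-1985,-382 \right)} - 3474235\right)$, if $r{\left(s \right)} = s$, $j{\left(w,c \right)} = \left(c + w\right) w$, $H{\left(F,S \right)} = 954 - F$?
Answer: $-40940465024$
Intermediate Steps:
$j{\left(w,c \right)} = w \left(c + w\right)$
$W{\left(m \right)} = -5740$ ($W{\left(m \right)} = - 4 \left(20 \left(28 + 20\right) + 475\right) = - 4 \left(20 \cdot 48 + 475\right) = - 4 \left(960 + 475\right) = \left(-4\right) 1435 = -5740$)
$Y{\left(B,b \right)} = 3 B$
$- \left(Y{\left(-2018,1258 \right)} + W{\left(-745 \right)}\right) \left(H{\left(-1985,-382 \right)} - 3474235\right) = - \left(3 \left(-2018\right) - 5740\right) \left(\left(954 - -1985\right) - 3474235\right) = - \left(-6054 - 5740\right) \left(\left(954 + 1985\right) - 3474235\right) = - \left(-11794\right) \left(2939 - 3474235\right) = - \left(-11794\right) \left(-3471296\right) = \left(-1\right) 40940465024 = -40940465024$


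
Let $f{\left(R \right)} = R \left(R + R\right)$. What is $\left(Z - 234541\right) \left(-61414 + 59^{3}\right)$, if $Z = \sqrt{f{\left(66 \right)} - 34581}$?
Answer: $-33765695065 + 143965 i \sqrt{25869} \approx -3.3766 \cdot 10^{10} + 2.3155 \cdot 10^{7} i$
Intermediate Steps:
$f{\left(R \right)} = 2 R^{2}$ ($f{\left(R \right)} = R 2 R = 2 R^{2}$)
$Z = i \sqrt{25869}$ ($Z = \sqrt{2 \cdot 66^{2} - 34581} = \sqrt{2 \cdot 4356 - 34581} = \sqrt{8712 - 34581} = \sqrt{-25869} = i \sqrt{25869} \approx 160.84 i$)
$\left(Z - 234541\right) \left(-61414 + 59^{3}\right) = \left(i \sqrt{25869} - 234541\right) \left(-61414 + 59^{3}\right) = \left(-234541 + i \sqrt{25869}\right) \left(-61414 + 205379\right) = \left(-234541 + i \sqrt{25869}\right) 143965 = -33765695065 + 143965 i \sqrt{25869}$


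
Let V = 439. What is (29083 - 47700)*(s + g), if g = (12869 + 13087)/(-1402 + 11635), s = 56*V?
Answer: -520436224364/1137 ≈ -4.5773e+8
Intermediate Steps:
s = 24584 (s = 56*439 = 24584)
g = 2884/1137 (g = 25956/10233 = 25956*(1/10233) = 2884/1137 ≈ 2.5365)
(29083 - 47700)*(s + g) = (29083 - 47700)*(24584 + 2884/1137) = -18617*27954892/1137 = -520436224364/1137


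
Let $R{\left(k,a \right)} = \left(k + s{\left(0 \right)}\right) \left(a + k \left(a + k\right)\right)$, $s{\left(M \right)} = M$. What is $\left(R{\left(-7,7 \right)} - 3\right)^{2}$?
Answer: $2704$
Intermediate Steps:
$R{\left(k,a \right)} = k \left(a + k \left(a + k\right)\right)$ ($R{\left(k,a \right)} = \left(k + 0\right) \left(a + k \left(a + k\right)\right) = k \left(a + k \left(a + k\right)\right)$)
$\left(R{\left(-7,7 \right)} - 3\right)^{2} = \left(- 7 \left(7 + \left(-7\right)^{2} + 7 \left(-7\right)\right) - 3\right)^{2} = \left(- 7 \left(7 + 49 - 49\right) - 3\right)^{2} = \left(\left(-7\right) 7 - 3\right)^{2} = \left(-49 - 3\right)^{2} = \left(-52\right)^{2} = 2704$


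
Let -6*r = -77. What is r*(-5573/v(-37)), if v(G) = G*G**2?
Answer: 429121/303918 ≈ 1.4120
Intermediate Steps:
r = 77/6 (r = -1/6*(-77) = 77/6 ≈ 12.833)
v(G) = G**3
r*(-5573/v(-37)) = 77*(-5573/((-37)**3))/6 = 77*(-5573/(-50653))/6 = 77*(-5573*(-1/50653))/6 = (77/6)*(5573/50653) = 429121/303918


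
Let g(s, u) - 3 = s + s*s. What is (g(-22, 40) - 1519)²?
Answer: 1110916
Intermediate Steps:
g(s, u) = 3 + s + s² (g(s, u) = 3 + (s + s*s) = 3 + (s + s²) = 3 + s + s²)
(g(-22, 40) - 1519)² = ((3 - 22 + (-22)²) - 1519)² = ((3 - 22 + 484) - 1519)² = (465 - 1519)² = (-1054)² = 1110916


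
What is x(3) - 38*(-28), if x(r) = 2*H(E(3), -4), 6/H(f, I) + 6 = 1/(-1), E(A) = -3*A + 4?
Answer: 7436/7 ≈ 1062.3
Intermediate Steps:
E(A) = 4 - 3*A
H(f, I) = -6/7 (H(f, I) = 6/(-6 + 1/(-1)) = 6/(-6 - 1) = 6/(-7) = 6*(-1/7) = -6/7)
x(r) = -12/7 (x(r) = 2*(-6/7) = -12/7)
x(3) - 38*(-28) = -12/7 - 38*(-28) = -12/7 + 1064 = 7436/7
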